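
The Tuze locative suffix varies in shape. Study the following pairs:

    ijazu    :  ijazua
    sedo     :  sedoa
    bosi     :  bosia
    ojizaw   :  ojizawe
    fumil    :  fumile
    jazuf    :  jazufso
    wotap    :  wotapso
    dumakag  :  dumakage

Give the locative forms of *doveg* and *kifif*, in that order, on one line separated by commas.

dovege, kififso

The pattern is voicing of the final sound: -so when the stem ends in a voiceless consonant (*jazuf*, *wotap*); -e when the stem ends in a voiced consonant (*ojizaw*, *fumil*, *dumakag*); -a when the stem ends in a vowel (*ijazu*, *sedo*, *bosi*).
Since the final sound of *doveg* is /g/ (a voiced consonant), it takes -e, giving *dovege*.
Since the final sound of *kifif* is /f/ (a voiceless consonant), it takes -so, giving *kififso*.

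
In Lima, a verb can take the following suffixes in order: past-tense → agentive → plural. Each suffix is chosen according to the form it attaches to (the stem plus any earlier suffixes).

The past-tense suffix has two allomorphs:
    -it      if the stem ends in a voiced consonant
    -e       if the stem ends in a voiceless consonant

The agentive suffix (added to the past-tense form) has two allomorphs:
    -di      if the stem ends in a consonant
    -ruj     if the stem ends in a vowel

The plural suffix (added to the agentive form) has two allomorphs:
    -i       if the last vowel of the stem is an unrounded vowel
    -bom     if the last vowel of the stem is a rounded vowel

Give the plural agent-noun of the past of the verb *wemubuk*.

*wemubuk*: final consonant = /k/, voiceless → -e → *wemubuke*.
Since the final sound of the past-tense form *wemubuke* is /e/ (a vowel), it takes -ruj, giving *wemubukeruj*.
The agentive form *wemubukeruj*: last vowel = /u/, a rounded vowel → -bom → *wemubukerujbom*.

wemubukerujbom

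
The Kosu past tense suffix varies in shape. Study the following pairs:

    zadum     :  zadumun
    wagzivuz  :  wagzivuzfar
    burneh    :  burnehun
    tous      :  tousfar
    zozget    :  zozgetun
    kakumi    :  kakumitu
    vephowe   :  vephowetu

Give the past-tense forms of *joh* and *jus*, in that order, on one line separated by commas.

The pattern is sibilance of the final sound: -far when the stem ends in a sibilant (*wagzivuz*, *tous*); -un when the stem ends in a non-sibilant consonant (*zadum*, *burneh*, *zozget*); -tu when the stem ends in a vowel (*kakumi*, *vephowe*).
*joh*: final sound = /h/, a non-sibilant consonant → -un → *johun*.
*jus* — final sound /s/ (a sibilant) → -far → *jusfar*.

johun, jusfar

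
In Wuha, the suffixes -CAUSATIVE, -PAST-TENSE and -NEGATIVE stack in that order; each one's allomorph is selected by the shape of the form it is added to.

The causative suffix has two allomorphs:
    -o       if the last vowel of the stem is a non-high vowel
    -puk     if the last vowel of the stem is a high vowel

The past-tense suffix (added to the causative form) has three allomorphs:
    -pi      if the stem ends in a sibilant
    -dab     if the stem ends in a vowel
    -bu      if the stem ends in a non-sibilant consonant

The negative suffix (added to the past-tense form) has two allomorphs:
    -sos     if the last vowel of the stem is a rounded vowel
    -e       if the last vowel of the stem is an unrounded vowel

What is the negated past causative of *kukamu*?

Since the last vowel of *kukamu* is /u/ (a high vowel), it takes -puk, giving *kukamupuk*.
Since the final sound of the causative form *kukamupuk* is /k/ (a non-sibilant consonant), it takes -bu, giving *kukamupukbu*.
The past-tense form *kukamupukbu*: last vowel = /u/, a rounded vowel → -sos → *kukamupukbusos*.

kukamupukbusos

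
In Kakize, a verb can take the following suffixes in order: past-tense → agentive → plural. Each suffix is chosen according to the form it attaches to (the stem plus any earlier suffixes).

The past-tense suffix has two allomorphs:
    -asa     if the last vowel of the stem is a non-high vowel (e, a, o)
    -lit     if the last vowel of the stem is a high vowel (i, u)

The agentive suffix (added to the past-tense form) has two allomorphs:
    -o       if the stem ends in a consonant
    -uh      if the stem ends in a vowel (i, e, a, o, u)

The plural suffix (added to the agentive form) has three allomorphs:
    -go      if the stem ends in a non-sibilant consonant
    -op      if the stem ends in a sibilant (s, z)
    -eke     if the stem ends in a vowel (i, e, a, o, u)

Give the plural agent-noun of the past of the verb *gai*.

gailitoeke

Since the last vowel of *gai* is /i/ (a high vowel), it takes -lit, giving *gailit*.
The past-tense form *gailit* — final sound /t/ (a consonant) → -o → *gailito*.
Since the final sound of the agentive form *gailito* is /o/ (a vowel), it takes -eke, giving *gailitoeke*.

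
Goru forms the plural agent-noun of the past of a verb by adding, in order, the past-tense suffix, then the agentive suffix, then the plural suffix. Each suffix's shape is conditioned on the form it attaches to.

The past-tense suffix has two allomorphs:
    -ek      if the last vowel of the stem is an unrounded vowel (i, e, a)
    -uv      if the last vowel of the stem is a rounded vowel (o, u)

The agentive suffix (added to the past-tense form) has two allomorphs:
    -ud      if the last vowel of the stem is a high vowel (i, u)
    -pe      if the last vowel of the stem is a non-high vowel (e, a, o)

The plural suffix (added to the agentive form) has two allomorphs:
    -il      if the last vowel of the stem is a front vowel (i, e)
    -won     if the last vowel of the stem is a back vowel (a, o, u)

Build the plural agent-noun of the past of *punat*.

punatekpeil

*punat*: last vowel = /a/, an unrounded vowel → -ek → *punatek*.
The last vowel of the past-tense form *punatek* is /e/, which is a non-high vowel, so the agentive suffix is -pe, giving *punatekpe*.
Since the last vowel of the agentive form *punatekpe* is /e/ (a front vowel), it takes -il, giving *punatekpeil*.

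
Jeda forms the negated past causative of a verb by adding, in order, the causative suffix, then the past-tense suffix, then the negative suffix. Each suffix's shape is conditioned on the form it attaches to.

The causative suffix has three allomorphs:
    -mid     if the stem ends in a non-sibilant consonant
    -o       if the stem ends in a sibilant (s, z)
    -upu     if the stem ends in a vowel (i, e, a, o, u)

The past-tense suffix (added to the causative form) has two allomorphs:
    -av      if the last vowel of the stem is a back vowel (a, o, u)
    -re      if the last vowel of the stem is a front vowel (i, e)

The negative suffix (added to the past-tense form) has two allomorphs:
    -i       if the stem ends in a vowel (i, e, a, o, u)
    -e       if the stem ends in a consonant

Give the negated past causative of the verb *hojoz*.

hojozoave

The final sound of *hojoz* is /z/, which is a sibilant, so the causative suffix is -o, giving *hojozo*.
The last vowel of the causative form *hojozo* is /o/, which is a back vowel, so the past-tense suffix is -av, giving *hojozoav*.
The past-tense form *hojozoav* — final sound /v/ (a consonant) → -e → *hojozoave*.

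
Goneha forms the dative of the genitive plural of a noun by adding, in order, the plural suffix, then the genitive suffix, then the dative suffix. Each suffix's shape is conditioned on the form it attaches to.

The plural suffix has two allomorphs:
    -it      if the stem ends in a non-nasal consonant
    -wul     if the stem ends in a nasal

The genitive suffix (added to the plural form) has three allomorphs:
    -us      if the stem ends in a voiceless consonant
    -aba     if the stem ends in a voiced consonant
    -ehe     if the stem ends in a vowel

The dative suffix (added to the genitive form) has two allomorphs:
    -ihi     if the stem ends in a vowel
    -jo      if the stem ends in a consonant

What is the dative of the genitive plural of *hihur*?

*hihur* — final consonant /r/ (non-nasal) → -it → *hihurit*.
The plural form *hihurit* — final sound /t/ (a voiceless consonant) → -us → *hihuritus*.
The genitive form *hihuritus* — final sound /s/ (a consonant) → -jo → *hihuritusjo*.

hihuritusjo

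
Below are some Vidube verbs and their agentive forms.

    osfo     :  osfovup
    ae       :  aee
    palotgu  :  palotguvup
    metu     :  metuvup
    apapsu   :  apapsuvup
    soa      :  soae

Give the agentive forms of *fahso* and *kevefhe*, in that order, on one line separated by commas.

The alternation tracks the last vowel of the stem — -vup when the last vowel of the stem is a rounded vowel (*osfo*, *palotgu*, *metu*, *apapsu*); -e when the last vowel of the stem is an unrounded vowel (*ae*, *soa*).
*fahso*: last vowel = /o/, a rounded vowel → -vup → *fahsovup*.
The last vowel of *kevefhe* is /e/, which is an unrounded vowel, so the suffix is -e, giving *kevefhee*.

fahsovup, kevefhee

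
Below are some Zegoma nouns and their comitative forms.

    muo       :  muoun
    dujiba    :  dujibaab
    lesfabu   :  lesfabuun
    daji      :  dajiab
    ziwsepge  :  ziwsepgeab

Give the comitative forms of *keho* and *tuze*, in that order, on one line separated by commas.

Looking at the last vowel of each stem: -un when the last vowel of the stem is a rounded vowel (*muo*, *lesfabu*); -ab when the last vowel of the stem is an unrounded vowel (*dujiba*, *daji*, *ziwsepge*).
Since the last vowel of *keho* is /o/ (a rounded vowel), it takes -un, giving *kehoun*.
The last vowel of *tuze* is /e/, which is an unrounded vowel, so the suffix is -ab, giving *tuzeab*.

kehoun, tuzeab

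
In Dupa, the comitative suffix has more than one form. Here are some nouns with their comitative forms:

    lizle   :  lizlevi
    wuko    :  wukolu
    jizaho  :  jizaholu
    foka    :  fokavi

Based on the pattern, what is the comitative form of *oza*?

ozavi

Looking at the last vowel of each stem: -lu when the last vowel of the stem is a rounded vowel (*wuko*, *jizaho*); -vi when the last vowel of the stem is an unrounded vowel (*lizle*, *foka*).
*oza* — last vowel /a/ (an unrounded vowel) → -vi → *ozavi*.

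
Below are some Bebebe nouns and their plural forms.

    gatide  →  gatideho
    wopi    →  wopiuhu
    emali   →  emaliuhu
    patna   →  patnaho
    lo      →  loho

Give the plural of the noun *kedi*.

The pattern is height harmony: -uhu when the last vowel of the stem is a high vowel (*wopi*, *emali*); -ho when the last vowel of the stem is a non-high vowel (*gatide*, *patna*, *lo*).
*kedi* — last vowel /i/ (a high vowel) → -uhu → *kediuhu*.

kediuhu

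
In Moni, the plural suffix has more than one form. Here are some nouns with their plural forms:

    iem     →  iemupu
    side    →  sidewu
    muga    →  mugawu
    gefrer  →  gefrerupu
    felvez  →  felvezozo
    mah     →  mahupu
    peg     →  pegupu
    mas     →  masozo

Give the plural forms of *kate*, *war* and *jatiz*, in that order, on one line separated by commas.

katewu, warupu, jatizozo

Looking at the final sound of each stem: -ozo when the stem ends in a sibilant (*felvez*, *mas*); -upu when the stem ends in a non-sibilant consonant (*iem*, *gefrer*, *mah*, *peg*); -wu when the stem ends in a vowel (*side*, *muga*).
Since the final sound of *kate* is /e/ (a vowel), it takes -wu, giving *katewu*.
*war*: final sound = /r/, a non-sibilant consonant → -upu → *warupu*.
*jatiz* — final sound /z/ (a sibilant) → -ozo → *jatizozo*.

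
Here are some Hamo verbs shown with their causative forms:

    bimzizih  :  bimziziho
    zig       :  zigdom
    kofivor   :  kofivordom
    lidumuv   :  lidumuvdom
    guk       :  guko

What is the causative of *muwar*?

Looking at the final consonant of each stem: -o when the stem ends in a voiceless consonant (*bimzizih*, *guk*); -dom when the stem ends in a voiced consonant (*zig*, *kofivor*, *lidumuv*).
*muwar*: final consonant = /r/, voiced → -dom → *muwardom*.

muwardom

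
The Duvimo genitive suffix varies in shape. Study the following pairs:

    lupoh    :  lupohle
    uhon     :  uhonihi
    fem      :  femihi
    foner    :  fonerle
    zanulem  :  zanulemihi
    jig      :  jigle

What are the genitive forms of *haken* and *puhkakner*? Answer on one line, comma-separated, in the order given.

The alternation tracks the final consonant of the stem — -ihi when the stem ends in a nasal (*uhon*, *fem*, *zanulem*); -le when the stem ends in a non-nasal consonant (*lupoh*, *foner*, *jig*).
The final consonant of *haken* is /n/, which is a nasal, so the suffix is -ihi, giving *hakenihi*.
*puhkakner* — final consonant /r/ (non-nasal) → -le → *puhkaknerle*.

hakenihi, puhkaknerle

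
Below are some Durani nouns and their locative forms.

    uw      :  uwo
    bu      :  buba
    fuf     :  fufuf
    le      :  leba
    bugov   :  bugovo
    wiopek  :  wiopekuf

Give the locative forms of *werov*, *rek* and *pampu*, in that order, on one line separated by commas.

werovo, rekuf, pampuba

The alternation tracks the final sound of the stem — -uf when the stem ends in a voiceless consonant (*fuf*, *wiopek*); -o when the stem ends in a voiced consonant (*uw*, *bugov*); -ba when the stem ends in a vowel (*bu*, *le*).
Since the final sound of *werov* is /v/ (a voiced consonant), it takes -o, giving *werovo*.
Since the final sound of *rek* is /k/ (a voiceless consonant), it takes -uf, giving *rekuf*.
The final sound of *pampu* is /u/, which is a vowel, so the suffix is -ba, giving *pampuba*.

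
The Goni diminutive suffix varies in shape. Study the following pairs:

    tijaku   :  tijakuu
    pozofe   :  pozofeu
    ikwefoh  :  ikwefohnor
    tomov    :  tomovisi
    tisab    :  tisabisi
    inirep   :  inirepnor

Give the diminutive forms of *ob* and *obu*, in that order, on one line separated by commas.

The pattern is voicing of the final sound: -nor when the stem ends in a voiceless consonant (*ikwefoh*, *inirep*); -isi when the stem ends in a voiced consonant (*tomov*, *tisab*); -u when the stem ends in a vowel (*tijaku*, *pozofe*).
*ob* — final sound /b/ (a voiced consonant) → -isi → *obisi*.
Since the final sound of *obu* is /u/ (a vowel), it takes -u, giving *obuu*.

obisi, obuu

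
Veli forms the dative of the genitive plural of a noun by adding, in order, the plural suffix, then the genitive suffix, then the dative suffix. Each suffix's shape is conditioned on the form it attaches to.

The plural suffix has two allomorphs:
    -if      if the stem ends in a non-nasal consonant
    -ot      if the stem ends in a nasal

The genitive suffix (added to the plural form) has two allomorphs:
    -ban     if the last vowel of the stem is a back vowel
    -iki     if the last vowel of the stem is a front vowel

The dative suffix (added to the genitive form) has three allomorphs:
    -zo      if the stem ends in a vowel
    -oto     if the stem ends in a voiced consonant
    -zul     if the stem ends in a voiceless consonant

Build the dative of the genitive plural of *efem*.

efemotbanoto

Since the final consonant of *efem* is /m/ (a nasal), it takes -ot, giving *efemot*.
The plural form *efemot*: last vowel = /o/, a back vowel → -ban → *efemotban*.
The final sound of the genitive form *efemotban* is /n/, which is a voiced consonant, so the dative suffix is -oto, giving *efemotbanoto*.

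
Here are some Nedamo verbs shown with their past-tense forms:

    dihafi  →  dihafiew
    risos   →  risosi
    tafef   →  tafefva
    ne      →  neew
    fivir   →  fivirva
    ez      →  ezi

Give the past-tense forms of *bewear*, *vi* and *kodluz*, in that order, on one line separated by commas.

bewearva, view, kodluzi

The alternation tracks the final sound of the stem — -i when the stem ends in a sibilant (*risos*, *ez*); -va when the stem ends in a non-sibilant consonant (*tafef*, *fivir*); -ew when the stem ends in a vowel (*dihafi*, *ne*).
*bewear*: final sound = /r/, a non-sibilant consonant → -va → *bewearva*.
*vi*: final sound = /i/, a vowel → -ew → *view*.
*kodluz* — final sound /z/ (a sibilant) → -i → *kodluzi*.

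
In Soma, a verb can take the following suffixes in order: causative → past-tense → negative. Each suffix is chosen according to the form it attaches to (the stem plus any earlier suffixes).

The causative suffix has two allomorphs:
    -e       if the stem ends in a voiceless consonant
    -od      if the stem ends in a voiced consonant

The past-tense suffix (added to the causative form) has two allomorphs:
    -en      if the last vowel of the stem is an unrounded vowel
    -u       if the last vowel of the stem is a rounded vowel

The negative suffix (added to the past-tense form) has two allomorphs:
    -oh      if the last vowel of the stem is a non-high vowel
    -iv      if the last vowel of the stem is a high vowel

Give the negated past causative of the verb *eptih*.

*eptih* — final consonant /h/ (voiceless) → -e → *eptihe*.
Since the last vowel of the causative form *eptihe* is /e/ (an unrounded vowel), it takes -en, giving *eptiheen*.
The past-tense form *eptiheen* — last vowel /e/ (a non-high vowel) → -oh → *eptiheenoh*.

eptiheenoh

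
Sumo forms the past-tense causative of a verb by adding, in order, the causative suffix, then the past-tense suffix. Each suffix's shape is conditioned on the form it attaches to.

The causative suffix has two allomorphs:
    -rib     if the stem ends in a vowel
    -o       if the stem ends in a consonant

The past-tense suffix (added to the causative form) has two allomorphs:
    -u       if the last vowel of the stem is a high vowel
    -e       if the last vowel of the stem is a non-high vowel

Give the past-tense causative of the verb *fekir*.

*fekir*: final sound = /r/, a consonant → -o → *fekiro*.
The last vowel of the causative form *fekiro* is /o/, which is a non-high vowel, so the past-tense suffix is -e, giving *fekiroe*.

fekiroe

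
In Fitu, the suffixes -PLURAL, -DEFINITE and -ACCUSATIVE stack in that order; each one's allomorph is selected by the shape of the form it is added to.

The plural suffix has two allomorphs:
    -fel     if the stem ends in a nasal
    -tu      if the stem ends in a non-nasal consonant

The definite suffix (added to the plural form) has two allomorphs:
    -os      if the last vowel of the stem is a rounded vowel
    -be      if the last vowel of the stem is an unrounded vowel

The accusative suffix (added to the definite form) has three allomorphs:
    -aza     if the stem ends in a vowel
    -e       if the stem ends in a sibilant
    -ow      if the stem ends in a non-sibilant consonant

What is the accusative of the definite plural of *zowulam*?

zowulamfelbeaza

The final consonant of *zowulam* is /m/, which is a nasal, so the plural suffix is -fel, giving *zowulamfel*.
The plural form *zowulamfel*: last vowel = /e/, an unrounded vowel → -be → *zowulamfelbe*.
Since the final sound of the definite form *zowulamfelbe* is /e/ (a vowel), it takes -aza, giving *zowulamfelbeaza*.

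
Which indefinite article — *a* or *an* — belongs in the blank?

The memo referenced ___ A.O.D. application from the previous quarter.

The indefinite article is chosen by the initial *sound* of the following word, not its spelling.
The initialism *A.O.D.* is read letter by letter; the first letter, A, is pronounced /eɪ/, which begins with a vowel sound.
So the article is *an*: The memo referenced an A.O.D. application from the previous quarter.

an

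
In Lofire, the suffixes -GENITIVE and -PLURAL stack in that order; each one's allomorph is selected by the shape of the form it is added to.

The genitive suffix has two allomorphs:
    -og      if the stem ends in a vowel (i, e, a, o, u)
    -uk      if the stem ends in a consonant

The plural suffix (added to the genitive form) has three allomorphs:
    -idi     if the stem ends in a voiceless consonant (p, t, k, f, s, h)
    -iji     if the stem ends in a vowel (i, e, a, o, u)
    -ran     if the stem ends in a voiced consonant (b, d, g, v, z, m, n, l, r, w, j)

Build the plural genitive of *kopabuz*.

kopabuzukidi

*kopabuz*: final sound = /z/, a consonant → -uk → *kopabuzuk*.
Since the final sound of the genitive form *kopabuzuk* is /k/ (a voiceless consonant), it takes -idi, giving *kopabuzukidi*.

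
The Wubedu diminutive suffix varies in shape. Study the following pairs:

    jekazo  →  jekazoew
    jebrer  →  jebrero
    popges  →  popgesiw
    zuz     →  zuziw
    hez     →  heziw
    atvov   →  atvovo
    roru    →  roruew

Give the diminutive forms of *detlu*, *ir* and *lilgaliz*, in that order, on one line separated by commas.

Looking at the final sound of each stem: -iw when the stem ends in a sibilant (*popges*, *zuz*, *hez*); -o when the stem ends in a non-sibilant consonant (*jebrer*, *atvov*); -ew when the stem ends in a vowel (*jekazo*, *roru*).
Since the final sound of *detlu* is /u/ (a vowel), it takes -ew, giving *detluew*.
*ir*: final sound = /r/, a non-sibilant consonant → -o → *iro*.
*lilgaliz*: final sound = /z/, a sibilant → -iw → *lilgaliziw*.

detluew, iro, lilgaliziw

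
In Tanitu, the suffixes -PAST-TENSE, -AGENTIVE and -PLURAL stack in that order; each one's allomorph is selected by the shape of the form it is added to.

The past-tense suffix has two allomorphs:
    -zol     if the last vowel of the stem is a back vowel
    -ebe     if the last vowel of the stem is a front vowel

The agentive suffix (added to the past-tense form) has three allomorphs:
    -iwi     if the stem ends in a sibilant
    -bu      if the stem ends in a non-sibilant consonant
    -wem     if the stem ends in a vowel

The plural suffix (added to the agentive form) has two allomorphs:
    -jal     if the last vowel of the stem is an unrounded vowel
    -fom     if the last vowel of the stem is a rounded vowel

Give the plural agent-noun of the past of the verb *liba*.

The last vowel of *liba* is /a/, which is a back vowel, so the past-tense suffix is -zol, giving *libazol*.
The past-tense form *libazol* — final sound /l/ (a non-sibilant consonant) → -bu → *libazolbu*.
The agentive form *libazolbu*: last vowel = /u/, a rounded vowel → -fom → *libazolbufom*.

libazolbufom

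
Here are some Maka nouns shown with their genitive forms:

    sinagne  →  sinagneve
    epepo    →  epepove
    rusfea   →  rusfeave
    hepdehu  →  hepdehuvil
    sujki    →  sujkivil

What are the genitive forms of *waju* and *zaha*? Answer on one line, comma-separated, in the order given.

wajuvil, zahave

The alternation tracks the last vowel of the stem — -vil when the last vowel of the stem is a high vowel (*hepdehu*, *sujki*); -ve when the last vowel of the stem is a non-high vowel (*sinagne*, *epepo*, *rusfea*).
*waju*: last vowel = /u/, a high vowel → -vil → *wajuvil*.
*zaha*: last vowel = /a/, a non-high vowel → -ve → *zahave*.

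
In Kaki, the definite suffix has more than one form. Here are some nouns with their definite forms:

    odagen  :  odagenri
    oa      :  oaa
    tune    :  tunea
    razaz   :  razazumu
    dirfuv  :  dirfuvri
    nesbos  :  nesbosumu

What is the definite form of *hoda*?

The pattern is sibilance of the final sound: -umu when the stem ends in a sibilant (*razaz*, *nesbos*); -ri when the stem ends in a non-sibilant consonant (*odagen*, *dirfuv*); -a when the stem ends in a vowel (*oa*, *tune*).
The final sound of *hoda* is /a/, which is a vowel, so the suffix is -a, giving *hodaa*.

hodaa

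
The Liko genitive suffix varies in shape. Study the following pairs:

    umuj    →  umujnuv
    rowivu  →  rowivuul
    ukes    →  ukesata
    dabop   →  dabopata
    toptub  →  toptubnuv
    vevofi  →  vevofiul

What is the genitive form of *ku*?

kuul

The suffix is conditioned by the final sound: -ata when the stem ends in a voiceless consonant (*ukes*, *dabop*); -nuv when the stem ends in a voiced consonant (*umuj*, *toptub*); -ul when the stem ends in a vowel (*rowivu*, *vevofi*).
*ku*: final sound = /u/, a vowel → -ul → *kuul*.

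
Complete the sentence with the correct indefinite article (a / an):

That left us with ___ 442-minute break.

The indefinite article is chosen by the initial *sound* of the following word, not its spelling.
The number *442* is spoken "four hundred …", beginning with /fɔr/ — a consonant sound.
So the article is *a*: That left us with a 442-minute break.

a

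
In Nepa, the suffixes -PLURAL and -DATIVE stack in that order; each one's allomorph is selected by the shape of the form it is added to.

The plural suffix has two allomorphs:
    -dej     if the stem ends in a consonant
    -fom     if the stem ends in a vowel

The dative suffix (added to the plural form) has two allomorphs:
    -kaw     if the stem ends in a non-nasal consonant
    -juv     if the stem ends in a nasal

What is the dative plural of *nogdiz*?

Since the final sound of *nogdiz* is /z/ (a consonant), it takes -dej, giving *nogdizdej*.
The plural form *nogdizdej* — final consonant /j/ (non-nasal) → -kaw → *nogdizdejkaw*.

nogdizdejkaw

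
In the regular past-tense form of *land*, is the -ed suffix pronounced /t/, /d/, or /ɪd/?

/ɪd/

The stem *land* ends in /t/ or /d/.
The -ed suffix is realized as /ɪd/ after /t, d/; as /t/ after other voiceless consonants; and as /d/ after other voiced sounds.
So -ed on *land* is pronounced /ɪd/.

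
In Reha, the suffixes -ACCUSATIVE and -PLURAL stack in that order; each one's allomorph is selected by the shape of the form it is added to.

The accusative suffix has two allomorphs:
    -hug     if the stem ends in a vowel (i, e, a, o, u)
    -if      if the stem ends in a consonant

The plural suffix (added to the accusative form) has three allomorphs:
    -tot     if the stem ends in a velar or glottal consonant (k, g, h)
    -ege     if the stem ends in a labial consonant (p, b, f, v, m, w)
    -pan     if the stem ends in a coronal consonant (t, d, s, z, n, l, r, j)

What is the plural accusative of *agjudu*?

*agjudu* — final sound /u/ (a vowel) → -hug → *agjuduhug*.
Since the final consonant of the accusative form *agjuduhug* is /g/ (velar/glottal), it takes -tot, giving *agjuduhugtot*.

agjuduhugtot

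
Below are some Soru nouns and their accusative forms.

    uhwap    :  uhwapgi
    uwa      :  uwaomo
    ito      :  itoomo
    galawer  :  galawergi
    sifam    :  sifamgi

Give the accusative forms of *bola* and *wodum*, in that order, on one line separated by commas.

bolaomo, wodumgi

The pattern is consonant vs. vowel: -gi when the stem ends in a consonant (*uhwap*, *galawer*, *sifam*); -omo when the stem ends in a vowel (*uwa*, *ito*).
The final sound of *bola* is /a/, which is a vowel, so the suffix is -omo, giving *bolaomo*.
The final sound of *wodum* is /m/, which is a consonant, so the suffix is -gi, giving *wodumgi*.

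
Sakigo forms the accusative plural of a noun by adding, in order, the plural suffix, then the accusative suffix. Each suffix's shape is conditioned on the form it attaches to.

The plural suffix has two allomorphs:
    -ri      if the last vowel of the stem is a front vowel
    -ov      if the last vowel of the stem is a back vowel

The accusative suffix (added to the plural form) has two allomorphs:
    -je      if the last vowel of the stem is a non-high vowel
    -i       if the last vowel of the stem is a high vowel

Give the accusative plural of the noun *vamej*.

vamejrii

Since the last vowel of *vamej* is /e/ (a front vowel), it takes -ri, giving *vamejri*.
The plural form *vamejri*: last vowel = /i/, a high vowel → -i → *vamejrii*.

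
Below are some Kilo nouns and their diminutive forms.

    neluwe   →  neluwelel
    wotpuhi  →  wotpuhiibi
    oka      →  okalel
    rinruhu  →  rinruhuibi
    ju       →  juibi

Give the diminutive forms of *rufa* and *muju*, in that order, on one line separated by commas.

rufalel, mujuibi

The pattern is height harmony: -ibi when the last vowel of the stem is a high vowel (*wotpuhi*, *rinruhu*, *ju*); -lel when the last vowel of the stem is a non-high vowel (*neluwe*, *oka*).
The last vowel of *rufa* is /a/, which is a non-high vowel, so the suffix is -lel, giving *rufalel*.
*muju*: last vowel = /u/, a high vowel → -ibi → *mujuibi*.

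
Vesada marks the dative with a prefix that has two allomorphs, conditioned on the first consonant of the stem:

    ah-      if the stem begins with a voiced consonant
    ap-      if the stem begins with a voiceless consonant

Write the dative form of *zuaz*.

ahzuaz

*zuaz* — first consonant /z/ (voiced) → ah- → *ahzuaz*.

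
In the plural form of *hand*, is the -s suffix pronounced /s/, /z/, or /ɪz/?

The stem *hand* ends in a voiced non-sibilant sound.
The plural suffix surfaces as /ɪz/ after sibilants, /s/ after other voiceless consonants, and /z/ after other voiced sounds.
So the plural -s on *hand* is pronounced /z/.

/z/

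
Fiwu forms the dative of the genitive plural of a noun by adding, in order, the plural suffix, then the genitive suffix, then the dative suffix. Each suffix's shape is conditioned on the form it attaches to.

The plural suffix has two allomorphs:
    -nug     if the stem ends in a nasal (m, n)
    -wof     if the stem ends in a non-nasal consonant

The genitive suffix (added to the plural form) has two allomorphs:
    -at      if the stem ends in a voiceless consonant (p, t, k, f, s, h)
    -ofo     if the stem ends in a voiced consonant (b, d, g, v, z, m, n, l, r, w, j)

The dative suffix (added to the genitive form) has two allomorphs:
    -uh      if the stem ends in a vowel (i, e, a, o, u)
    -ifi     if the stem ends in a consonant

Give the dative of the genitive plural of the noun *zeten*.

zetennugofouh

Since the final consonant of *zeten* is /n/ (a nasal), it takes -nug, giving *zetennug*.
The plural form *zetennug* — final consonant /g/ (voiced) → -ofo → *zetennugofo*.
Since the final sound of the genitive form *zetennugofo* is /o/ (a vowel), it takes -uh, giving *zetennugofouh*.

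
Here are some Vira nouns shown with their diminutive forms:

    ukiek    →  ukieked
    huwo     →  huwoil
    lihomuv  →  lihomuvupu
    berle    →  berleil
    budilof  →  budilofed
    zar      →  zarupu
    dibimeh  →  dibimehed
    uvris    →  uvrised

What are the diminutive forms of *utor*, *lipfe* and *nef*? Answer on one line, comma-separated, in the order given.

Looking at the final sound of each stem: -ed when the stem ends in a voiceless consonant (*ukiek*, *budilof*, *dibimeh*, *uvris*); -upu when the stem ends in a voiced consonant (*lihomuv*, *zar*); -il when the stem ends in a vowel (*huwo*, *berle*).
The final sound of *utor* is /r/, which is a voiced consonant, so the suffix is -upu, giving *utorupu*.
Since the final sound of *lipfe* is /e/ (a vowel), it takes -il, giving *lipfeil*.
The final sound of *nef* is /f/, which is a voiceless consonant, so the suffix is -ed, giving *nefed*.

utorupu, lipfeil, nefed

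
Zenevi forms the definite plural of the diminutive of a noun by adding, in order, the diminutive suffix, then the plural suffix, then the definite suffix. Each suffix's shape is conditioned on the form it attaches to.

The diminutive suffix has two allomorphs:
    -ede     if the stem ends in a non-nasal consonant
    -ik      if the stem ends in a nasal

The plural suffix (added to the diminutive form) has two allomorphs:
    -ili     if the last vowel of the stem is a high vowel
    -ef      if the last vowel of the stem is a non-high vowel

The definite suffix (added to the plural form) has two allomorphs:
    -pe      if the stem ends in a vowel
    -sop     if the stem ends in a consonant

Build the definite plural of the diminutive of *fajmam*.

fajmamikilipe

Since the final consonant of *fajmam* is /m/ (a nasal), it takes -ik, giving *fajmamik*.
The diminutive form *fajmamik*: last vowel = /i/, a high vowel → -ili → *fajmamikili*.
The final sound of the plural form *fajmamikili* is /i/, which is a vowel, so the definite suffix is -pe, giving *fajmamikilipe*.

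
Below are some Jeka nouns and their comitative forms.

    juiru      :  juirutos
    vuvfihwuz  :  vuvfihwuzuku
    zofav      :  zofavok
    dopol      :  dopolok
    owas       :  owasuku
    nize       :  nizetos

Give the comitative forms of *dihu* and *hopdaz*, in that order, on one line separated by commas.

dihutos, hopdazuku

The suffix is conditioned by the final sound: -uku when the stem ends in a sibilant (*vuvfihwuz*, *owas*); -ok when the stem ends in a non-sibilant consonant (*zofav*, *dopol*); -tos when the stem ends in a vowel (*juiru*, *nize*).
*dihu* — final sound /u/ (a vowel) → -tos → *dihutos*.
*hopdaz* — final sound /z/ (a sibilant) → -uku → *hopdazuku*.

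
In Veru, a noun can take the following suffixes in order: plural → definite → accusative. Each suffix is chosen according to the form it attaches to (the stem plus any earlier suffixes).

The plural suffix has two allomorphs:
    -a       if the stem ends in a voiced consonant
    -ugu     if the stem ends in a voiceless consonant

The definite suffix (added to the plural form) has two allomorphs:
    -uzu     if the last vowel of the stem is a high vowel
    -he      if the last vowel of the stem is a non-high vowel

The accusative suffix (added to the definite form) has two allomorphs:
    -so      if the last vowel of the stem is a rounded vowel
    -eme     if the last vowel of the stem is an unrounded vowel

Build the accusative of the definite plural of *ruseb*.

rusebaheeme

*ruseb*: final consonant = /b/, voiced → -a → *ruseba*.
The plural form *ruseba*: last vowel = /a/, a non-high vowel → -he → *rusebahe*.
The definite form *rusebahe* — last vowel /e/ (an unrounded vowel) → -eme → *rusebaheeme*.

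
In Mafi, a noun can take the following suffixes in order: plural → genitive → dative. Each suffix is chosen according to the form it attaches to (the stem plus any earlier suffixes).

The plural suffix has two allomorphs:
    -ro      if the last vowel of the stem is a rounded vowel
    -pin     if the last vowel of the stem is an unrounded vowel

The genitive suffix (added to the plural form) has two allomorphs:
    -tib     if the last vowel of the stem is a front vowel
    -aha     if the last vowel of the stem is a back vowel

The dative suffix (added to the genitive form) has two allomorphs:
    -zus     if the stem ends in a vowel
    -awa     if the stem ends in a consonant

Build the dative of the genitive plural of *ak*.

*ak*: last vowel = /a/, an unrounded vowel → -pin → *akpin*.
The plural form *akpin*: last vowel = /i/, a front vowel → -tib → *akpintib*.
The genitive form *akpintib* — final sound /b/ (a consonant) → -awa → *akpintibawa*.

akpintibawa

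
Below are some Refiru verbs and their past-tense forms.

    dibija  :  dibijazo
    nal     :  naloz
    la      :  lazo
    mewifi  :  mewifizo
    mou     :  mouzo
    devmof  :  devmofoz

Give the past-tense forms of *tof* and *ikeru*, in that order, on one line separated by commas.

tofoz, ikeruzo

Looking at the final sound of each stem: -oz when the stem ends in a consonant (*nal*, *devmof*); -zo when the stem ends in a vowel (*dibija*, *la*, *mewifi*, *mou*).
The final sound of *tof* is /f/, which is a consonant, so the suffix is -oz, giving *tofoz*.
Since the final sound of *ikeru* is /u/ (a vowel), it takes -zo, giving *ikeruzo*.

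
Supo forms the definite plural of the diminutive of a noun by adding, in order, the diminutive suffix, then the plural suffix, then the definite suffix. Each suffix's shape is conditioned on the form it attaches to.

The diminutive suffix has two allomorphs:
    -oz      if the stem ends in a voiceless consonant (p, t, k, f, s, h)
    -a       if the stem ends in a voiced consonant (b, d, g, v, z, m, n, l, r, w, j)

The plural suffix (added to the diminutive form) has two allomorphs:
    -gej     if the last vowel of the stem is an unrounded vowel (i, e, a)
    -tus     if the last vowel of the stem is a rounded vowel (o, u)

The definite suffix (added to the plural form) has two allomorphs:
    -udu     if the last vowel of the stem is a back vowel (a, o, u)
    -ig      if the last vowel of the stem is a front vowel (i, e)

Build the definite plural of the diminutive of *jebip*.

*jebip* — final consonant /p/ (voiceless) → -oz → *jebipoz*.
Since the last vowel of the diminutive form *jebipoz* is /o/ (a rounded vowel), it takes -tus, giving *jebipoztus*.
The last vowel of the plural form *jebipoztus* is /u/, which is a back vowel, so the definite suffix is -udu, giving *jebipoztusudu*.

jebipoztusudu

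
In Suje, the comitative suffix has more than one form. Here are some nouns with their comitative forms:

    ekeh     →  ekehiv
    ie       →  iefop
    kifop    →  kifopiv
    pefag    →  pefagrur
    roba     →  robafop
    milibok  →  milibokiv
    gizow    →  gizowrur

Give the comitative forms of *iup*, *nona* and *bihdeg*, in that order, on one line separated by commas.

iupiv, nonafop, bihdegrur

The alternation tracks the final sound of the stem — -iv when the stem ends in a voiceless consonant (*ekeh*, *kifop*, *milibok*); -rur when the stem ends in a voiced consonant (*pefag*, *gizow*); -fop when the stem ends in a vowel (*ie*, *roba*).
Since the final sound of *iup* is /p/ (a voiceless consonant), it takes -iv, giving *iupiv*.
The final sound of *nona* is /a/, which is a vowel, so the suffix is -fop, giving *nonafop*.
Since the final sound of *bihdeg* is /g/ (a voiced consonant), it takes -rur, giving *bihdegrur*.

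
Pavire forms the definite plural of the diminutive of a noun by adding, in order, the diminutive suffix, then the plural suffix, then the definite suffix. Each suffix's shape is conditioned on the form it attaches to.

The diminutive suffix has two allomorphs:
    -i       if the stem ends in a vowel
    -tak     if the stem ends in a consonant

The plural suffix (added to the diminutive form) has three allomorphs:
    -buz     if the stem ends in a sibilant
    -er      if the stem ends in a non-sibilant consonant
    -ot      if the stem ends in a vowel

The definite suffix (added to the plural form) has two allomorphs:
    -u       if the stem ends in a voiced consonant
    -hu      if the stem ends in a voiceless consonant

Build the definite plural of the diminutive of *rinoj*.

*rinoj*: final sound = /j/, a consonant → -tak → *rinojtak*.
The diminutive form *rinojtak*: final sound = /k/, a non-sibilant consonant → -er → *rinojtaker*.
The plural form *rinojtaker*: final consonant = /r/, voiced → -u → *rinojtakeru*.

rinojtakeru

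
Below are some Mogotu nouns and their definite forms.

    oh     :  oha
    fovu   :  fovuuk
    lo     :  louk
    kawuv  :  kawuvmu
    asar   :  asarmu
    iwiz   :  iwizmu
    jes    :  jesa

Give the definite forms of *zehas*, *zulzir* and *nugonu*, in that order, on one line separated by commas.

zehasa, zulzirmu, nugonuuk

The alternation tracks the final sound of the stem — -a when the stem ends in a voiceless consonant (*oh*, *jes*); -mu when the stem ends in a voiced consonant (*kawuv*, *asar*, *iwiz*); -uk when the stem ends in a vowel (*fovu*, *lo*).
*zehas*: final sound = /s/, a voiceless consonant → -a → *zehasa*.
The final sound of *zulzir* is /r/, which is a voiced consonant, so the suffix is -mu, giving *zulzirmu*.
The final sound of *nugonu* is /u/, which is a vowel, so the suffix is -uk, giving *nugonuuk*.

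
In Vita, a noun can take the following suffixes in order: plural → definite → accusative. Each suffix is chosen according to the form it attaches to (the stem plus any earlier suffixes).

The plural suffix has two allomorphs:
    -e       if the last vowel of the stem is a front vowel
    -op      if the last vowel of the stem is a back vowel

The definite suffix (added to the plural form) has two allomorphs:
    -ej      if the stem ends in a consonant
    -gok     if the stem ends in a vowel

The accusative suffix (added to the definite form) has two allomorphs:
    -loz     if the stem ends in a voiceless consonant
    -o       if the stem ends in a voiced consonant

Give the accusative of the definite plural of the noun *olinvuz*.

olinvuzopejo

Since the last vowel of *olinvuz* is /u/ (a back vowel), it takes -op, giving *olinvuzop*.
The plural form *olinvuzop*: final sound = /p/, a consonant → -ej → *olinvuzopej*.
The final consonant of the definite form *olinvuzopej* is /j/, which is voiced, so the accusative suffix is -o, giving *olinvuzopejo*.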